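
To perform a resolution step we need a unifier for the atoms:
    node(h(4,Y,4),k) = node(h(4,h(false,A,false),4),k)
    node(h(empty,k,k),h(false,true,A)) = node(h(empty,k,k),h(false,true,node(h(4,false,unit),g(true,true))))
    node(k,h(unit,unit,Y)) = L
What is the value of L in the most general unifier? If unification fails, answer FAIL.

Decompose node/2: h(4,Y,4) = h(4,h(false,A,false),4),  k = k.
Decompose h/3: 4 = 4,  Y = h(false,A,false),  4 = 4.
Delete trivial equation 4 = 4.
Bind Y := h(false,A,false); substituting into the one remaining equation that mentions Y gives: node(k,h(unit,unit,h(false,A,false))) = L.
Delete trivial equation 4 = 4.
Delete trivial equation k = k.
Decompose node/2: h(empty,k,k) = h(empty,k,k),  h(false,true,A) = h(false,true,node(h(4,false,unit),g(true,true))).
Delete trivial equation h(empty,k,k) = h(empty,k,k).
Decompose h/3: false = false,  true = true,  A = node(h(4,false,unit),g(true,true)).
Delete trivial equation false = false.
Delete trivial equation true = true.
Bind A := node(h(4,false,unit),g(true,true)); substituting into the remaining equation gives: node(k,h(unit,unit,h(false,node(h(4,false,unit),g(true,true)),false))) = L. Substituting into the earlier binding gives Y := h(false,node(h(4,false,unit),g(true,true)),false).
Bind L := node(k,h(unit,unit,h(false,node(h(4,false,unit),g(true,true)),false))).
MGU = { Y := h(false,node(h(4,false,unit),g(true,true)),false), A := node(h(4,false,unit),g(true,true)), L := node(k,h(unit,unit,h(false,node(h(4,false,unit),g(true,true)),false))) }, so L := node(k,h(unit,unit,h(false,node(h(4,false,unit),g(true,true)),false))).

node(k,h(unit,unit,h(false,node(h(4,false,unit),g(true,true)),false)))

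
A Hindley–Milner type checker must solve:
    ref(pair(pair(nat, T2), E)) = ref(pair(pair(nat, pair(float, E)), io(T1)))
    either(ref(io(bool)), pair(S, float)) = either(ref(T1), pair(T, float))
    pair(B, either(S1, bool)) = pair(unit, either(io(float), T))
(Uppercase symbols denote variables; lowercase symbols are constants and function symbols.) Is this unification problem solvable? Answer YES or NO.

Decompose ref/1: pair(pair(nat, T2), E) = pair(pair(nat, pair(float, E)), io(T1)).
Decompose pair/2: pair(nat, T2) = pair(nat, pair(float, E)),  E = io(T1).
Decompose pair/2: nat = nat,  T2 = pair(float, E).
Delete trivial equation nat = nat.
Bind T2 := pair(float, E); no other remaining equation mentions T2.
Bind E := io(T1); no other remaining equation mentions E. Substituting into the earlier binding gives T2 := pair(float, io(T1)).
Decompose either/2: ref(io(bool)) = ref(T1),  pair(S, float) = pair(T, float).
Decompose ref/1: io(bool) = T1.
Bind T1 := io(bool); no other remaining equation mentions T1. Substituting into the earlier bindings gives T2 := pair(float, io(io(bool))), E := io(io(bool)).
Decompose pair/2: S = T,  float = float.
Bind S := T; no other remaining equation mentions S.
Delete trivial equation float = float.
Decompose pair/2: B = unit,  either(S1, bool) = either(io(float), T).
Bind B := unit; no other remaining equation mentions B.
Decompose either/2: S1 = io(float),  bool = T.
Bind S1 := io(float); no other remaining equation mentions S1.
Bind T := bool. Substituting into the earlier binding gives S := bool.
No equations remain and no clash or occurs-check failure arose, so a unifier exists.

YES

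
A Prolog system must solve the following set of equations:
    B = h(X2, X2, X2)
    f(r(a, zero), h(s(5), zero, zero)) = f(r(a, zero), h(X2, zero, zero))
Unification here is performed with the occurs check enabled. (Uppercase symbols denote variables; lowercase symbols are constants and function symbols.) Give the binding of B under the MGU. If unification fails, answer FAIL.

h(s(5), s(5), s(5))

Bind B := h(X2, X2, X2); no other remaining equation mentions B.
Decompose f/2: r(a, zero) = r(a, zero),  h(s(5), zero, zero) = h(X2, zero, zero).
Delete trivial equation r(a, zero) = r(a, zero).
Decompose h/3: s(5) = X2,  zero = zero,  zero = zero.
Bind X2 := s(5); no other remaining equation mentions X2. Substituting into the earlier binding gives B := h(s(5), s(5), s(5)).
Delete trivial equation zero = zero.
Delete trivial equation zero = zero.
MGU = { B = h(s(5), s(5), s(5)), X2 = s(5) }, so B = h(s(5), s(5), s(5)).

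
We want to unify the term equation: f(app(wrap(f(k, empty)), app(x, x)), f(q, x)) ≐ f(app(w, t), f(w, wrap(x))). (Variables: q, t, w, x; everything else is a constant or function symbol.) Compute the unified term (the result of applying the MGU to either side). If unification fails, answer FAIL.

FAIL

Decompose f/2: app(wrap(f(k, empty)), app(x, x)) ≐ app(w, t),  f(q, x) ≐ f(w, wrap(x)).
Decompose app/2: wrap(f(k, empty)) ≐ w,  app(x, x) ≐ t.
Bind w := wrap(f(k, empty)); substituting into the one remaining equation that mentions w gives: f(q, x) ≐ f(wrap(f(k, empty)), wrap(x)).
Bind t := app(x, x); no other remaining equation mentions t.
Decompose f/2: q ≐ wrap(f(k, empty)),  x ≐ wrap(x).
Bind q := wrap(f(k, empty)); no other remaining equation mentions q.
Occurs check fails: x occurs in wrap(x); the equation x ≐ wrap(x) has no finite solution.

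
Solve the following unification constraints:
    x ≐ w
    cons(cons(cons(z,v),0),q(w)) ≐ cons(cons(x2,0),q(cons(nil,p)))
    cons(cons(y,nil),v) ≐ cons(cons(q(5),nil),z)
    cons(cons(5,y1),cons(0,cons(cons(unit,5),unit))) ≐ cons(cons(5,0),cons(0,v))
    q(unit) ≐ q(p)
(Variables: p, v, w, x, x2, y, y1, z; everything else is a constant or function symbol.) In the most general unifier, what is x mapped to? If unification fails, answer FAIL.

cons(nil,unit)

Bind x := w; no other remaining equation mentions x.
Decompose cons/2: cons(cons(z,v),0) ≐ cons(x2,0),  q(w) ≐ q(cons(nil,p)).
Decompose cons/2: cons(z,v) ≐ x2,  0 ≐ 0.
Bind x2 := cons(z,v); no other remaining equation mentions x2.
Delete trivial equation 0 ≐ 0.
Decompose q/1: w ≐ cons(nil,p).
Bind w := cons(nil,p); no other remaining equation mentions w. Substituting into the earlier binding gives x := cons(nil,p).
Decompose cons/2: cons(y,nil) ≐ cons(q(5),nil),  v ≐ z.
Decompose cons/2: y ≐ q(5),  nil ≐ nil.
Bind y := q(5); no other remaining equation mentions y.
Delete trivial equation nil ≐ nil.
Bind v := z; substituting into the one remaining equation that mentions v gives: cons(cons(5,y1),cons(0,cons(cons(unit,5),unit))) ≐ cons(cons(5,0),cons(0,z)). Substituting into the earlier binding gives x2 := cons(z,z).
Decompose cons/2: cons(5,y1) ≐ cons(5,0),  cons(0,cons(cons(unit,5),unit)) ≐ cons(0,z).
Decompose cons/2: 5 ≐ 5,  y1 ≐ 0.
Delete trivial equation 5 ≐ 5.
Bind y1 := 0; no other remaining equation mentions y1.
Decompose cons/2: 0 ≐ 0,  cons(cons(unit,5),unit) ≐ z.
Delete trivial equation 0 ≐ 0.
Bind z := cons(cons(unit,5),unit); no other remaining equation mentions z. Substituting into the earlier bindings gives x2 := cons(cons(cons(unit,5),unit),cons(cons(unit,5),unit)), v := cons(cons(unit,5),unit).
Decompose q/1: unit ≐ p.
Bind p := unit. Substituting into the earlier bindings gives x := cons(nil,unit), w := cons(nil,unit).
MGU = { x -> cons(nil,unit), x2 -> cons(cons(cons(unit,5),unit),cons(cons(unit,5),unit)), w -> cons(nil,unit), y -> q(5), v -> cons(cons(unit,5),unit), y1 -> 0, z -> cons(cons(unit,5),unit), p -> unit }, so x -> cons(nil,unit).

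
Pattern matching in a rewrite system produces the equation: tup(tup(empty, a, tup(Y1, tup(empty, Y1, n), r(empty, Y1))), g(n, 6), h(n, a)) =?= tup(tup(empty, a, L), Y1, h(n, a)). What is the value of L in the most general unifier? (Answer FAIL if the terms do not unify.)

tup(g(n, 6), tup(empty, g(n, 6), n), r(empty, g(n, 6)))

Decompose tup/3: tup(empty, a, tup(Y1, tup(empty, Y1, n), r(empty, Y1))) =?= tup(empty, a, L),  g(n, 6) =?= Y1,  h(n, a) =?= h(n, a).
Decompose tup/3: empty =?= empty,  a =?= a,  tup(Y1, tup(empty, Y1, n), r(empty, Y1)) =?= L.
Delete trivial equation empty =?= empty.
Delete trivial equation a =?= a.
Bind L := tup(Y1, tup(empty, Y1, n), r(empty, Y1)); no other remaining equation mentions L.
Bind Y1 := g(n, 6); no other remaining equation mentions Y1. Substituting into the earlier binding gives L := tup(g(n, 6), tup(empty, g(n, 6), n), r(empty, g(n, 6))).
Delete trivial equation h(n, a) =?= h(n, a).
MGU = { L ↦ tup(g(n, 6), tup(empty, g(n, 6), n), r(empty, g(n, 6))), Y1 ↦ g(n, 6) }, so L ↦ tup(g(n, 6), tup(empty, g(n, 6), n), r(empty, g(n, 6))).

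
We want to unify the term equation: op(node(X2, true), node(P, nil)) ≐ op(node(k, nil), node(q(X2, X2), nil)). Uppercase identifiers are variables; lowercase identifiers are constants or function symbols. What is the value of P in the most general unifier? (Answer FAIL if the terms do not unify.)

Decompose op/2: node(X2, true) ≐ node(k, nil),  node(P, nil) ≐ node(q(X2, X2), nil).
Decompose node/2: X2 ≐ k,  true ≐ nil.
Bind X2 := k; substituting into the one remaining equation that mentions X2 gives: node(P, nil) ≐ node(q(k, k), nil).
Clash: constants true and nil differ; no unifier exists.

FAIL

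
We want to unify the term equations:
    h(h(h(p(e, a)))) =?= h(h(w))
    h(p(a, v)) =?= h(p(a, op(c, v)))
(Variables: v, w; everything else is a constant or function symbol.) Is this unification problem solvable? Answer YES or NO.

NO

Decompose h/1: h(h(p(e, a))) =?= h(w).
Decompose h/1: h(p(e, a)) =?= w.
Bind w := h(p(e, a)); no other remaining equation mentions w.
Decompose h/1: p(a, v) =?= p(a, op(c, v)).
Decompose p/2: a =?= a,  v =?= op(c, v).
Delete trivial equation a =?= a.
Occurs check fails: v occurs in op(c, v); the equation v =?= op(c, v) has no finite solution.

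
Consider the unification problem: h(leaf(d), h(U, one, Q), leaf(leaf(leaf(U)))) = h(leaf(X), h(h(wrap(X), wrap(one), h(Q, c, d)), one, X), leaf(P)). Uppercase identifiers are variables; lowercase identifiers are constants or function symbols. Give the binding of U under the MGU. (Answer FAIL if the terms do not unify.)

h(wrap(d), wrap(one), h(d, c, d))

Decompose h/3: leaf(d) = leaf(X),  h(U, one, Q) = h(h(wrap(X), wrap(one), h(Q, c, d)), one, X),  leaf(leaf(leaf(U))) = leaf(P).
Decompose leaf/1: d = X.
Bind X := d; substituting into the one remaining equation that mentions X gives: h(U, one, Q) = h(h(wrap(d), wrap(one), h(Q, c, d)), one, d).
Decompose h/3: U = h(wrap(d), wrap(one), h(Q, c, d)),  one = one,  Q = d.
Bind U := h(wrap(d), wrap(one), h(Q, c, d)); substituting into the one remaining equation that mentions U gives: leaf(leaf(leaf(h(wrap(d), wrap(one), h(Q, c, d))))) = leaf(P).
Delete trivial equation one = one.
Bind Q := d; substituting into the remaining equation gives: leaf(leaf(leaf(h(wrap(d), wrap(one), h(d, c, d))))) = leaf(P). Substituting into the earlier binding gives U := h(wrap(d), wrap(one), h(d, c, d)).
Decompose leaf/1: leaf(leaf(h(wrap(d), wrap(one), h(d, c, d)))) = P.
Bind P := leaf(leaf(h(wrap(d), wrap(one), h(d, c, d)))).
MGU = { X -> d, U -> h(wrap(d), wrap(one), h(d, c, d)), Q -> d, P -> leaf(leaf(h(wrap(d), wrap(one), h(d, c, d)))) }, so U -> h(wrap(d), wrap(one), h(d, c, d)).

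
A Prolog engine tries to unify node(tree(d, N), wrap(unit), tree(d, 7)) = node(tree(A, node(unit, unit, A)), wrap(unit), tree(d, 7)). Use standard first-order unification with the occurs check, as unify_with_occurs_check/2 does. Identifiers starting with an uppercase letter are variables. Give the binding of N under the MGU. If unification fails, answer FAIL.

Decompose node/3: tree(d, N) = tree(A, node(unit, unit, A)),  wrap(unit) = wrap(unit),  tree(d, 7) = tree(d, 7).
Decompose tree/2: d = A,  N = node(unit, unit, A).
Bind A := d; substituting into the one remaining equation that mentions A gives: N = node(unit, unit, d).
Bind N := node(unit, unit, d); no other remaining equation mentions N.
Delete trivial equation wrap(unit) = wrap(unit).
Delete trivial equation tree(d, 7) = tree(d, 7).
MGU = { A -> d, N -> node(unit, unit, d) }, so N -> node(unit, unit, d).

node(unit, unit, d)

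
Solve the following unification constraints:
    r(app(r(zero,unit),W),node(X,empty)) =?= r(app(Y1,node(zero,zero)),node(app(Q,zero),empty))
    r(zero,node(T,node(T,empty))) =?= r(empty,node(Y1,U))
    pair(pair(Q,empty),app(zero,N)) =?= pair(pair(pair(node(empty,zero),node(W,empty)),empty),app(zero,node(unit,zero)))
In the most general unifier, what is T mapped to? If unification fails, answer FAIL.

FAIL

Decompose r/2: app(r(zero,unit),W) =?= app(Y1,node(zero,zero)),  node(X,empty) =?= node(app(Q,zero),empty).
Decompose app/2: r(zero,unit) =?= Y1,  W =?= node(zero,zero).
Bind Y1 := r(zero,unit); substituting into the one remaining equation that mentions Y1 gives: r(zero,node(T,node(T,empty))) =?= r(empty,node(r(zero,unit),U)).
Bind W := node(zero,zero); substituting into the one remaining equation that mentions W gives: pair(pair(Q,empty),app(zero,N)) =?= pair(pair(pair(node(empty,zero),node(node(zero,zero),empty)),empty),app(zero,node(unit,zero))).
Decompose node/2: X =?= app(Q,zero),  empty =?= empty.
Bind X := app(Q,zero); no other remaining equation mentions X.
Delete trivial equation empty =?= empty.
Decompose r/2: zero =?= empty,  node(T,node(T,empty)) =?= node(r(zero,unit),U).
Clash: constants zero and empty differ; no unifier exists.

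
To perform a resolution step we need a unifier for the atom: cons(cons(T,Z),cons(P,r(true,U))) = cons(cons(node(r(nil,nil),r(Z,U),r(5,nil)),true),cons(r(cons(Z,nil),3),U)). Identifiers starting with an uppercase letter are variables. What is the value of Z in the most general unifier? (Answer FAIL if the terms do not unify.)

Decompose cons/2: cons(T,Z) = cons(node(r(nil,nil),r(Z,U),r(5,nil)),true),  cons(P,r(true,U)) = cons(r(cons(Z,nil),3),U).
Decompose cons/2: T = node(r(nil,nil),r(Z,U),r(5,nil)),  Z = true.
Bind T := node(r(nil,nil),r(Z,U),r(5,nil)); no other remaining equation mentions T.
Bind Z := true; substituting into the remaining equation gives: cons(P,r(true,U)) = cons(r(cons(true,nil),3),U). Substituting into the earlier binding gives T := node(r(nil,nil),r(true,U),r(5,nil)).
Decompose cons/2: P = r(cons(true,nil),3),  r(true,U) = U.
Bind P := r(cons(true,nil),3); no other remaining equation mentions P.
Occurs check fails: U occurs in r(true,U); the equation U = r(true,U) has no finite solution.

FAIL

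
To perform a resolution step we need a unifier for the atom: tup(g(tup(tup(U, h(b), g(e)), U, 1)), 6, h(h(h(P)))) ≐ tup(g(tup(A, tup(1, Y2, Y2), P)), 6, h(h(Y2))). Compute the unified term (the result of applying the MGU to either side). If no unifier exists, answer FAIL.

tup(g(tup(tup(tup(1, h(1), h(1)), h(b), g(e)), tup(1, h(1), h(1)), 1)), 6, h(h(h(1))))

Decompose tup/3: g(tup(tup(U, h(b), g(e)), U, 1)) ≐ g(tup(A, tup(1, Y2, Y2), P)),  6 ≐ 6,  h(h(h(P))) ≐ h(h(Y2)).
Decompose g/1: tup(tup(U, h(b), g(e)), U, 1) ≐ tup(A, tup(1, Y2, Y2), P).
Decompose tup/3: tup(U, h(b), g(e)) ≐ A,  U ≐ tup(1, Y2, Y2),  1 ≐ P.
Bind A := tup(U, h(b), g(e)); no other remaining equation mentions A.
Bind U := tup(1, Y2, Y2); no other remaining equation mentions U. Substituting into the earlier binding gives A := tup(tup(1, Y2, Y2), h(b), g(e)).
Bind P := 1; substituting into the one remaining equation that mentions P gives: h(h(h(1))) ≐ h(h(Y2)).
Delete trivial equation 6 ≐ 6.
Decompose h/1: h(h(1)) ≐ h(Y2).
Decompose h/1: h(1) ≐ Y2.
Bind Y2 := h(1). Substituting into the earlier bindings gives A := tup(tup(1, h(1), h(1)), h(b), g(e)), U := tup(1, h(1), h(1)).
Applying the MGU to either side gives tup(g(tup(tup(tup(1, h(1), h(1)), h(b), g(e)), tup(1, h(1), h(1)), 1)), 6, h(h(h(1)))).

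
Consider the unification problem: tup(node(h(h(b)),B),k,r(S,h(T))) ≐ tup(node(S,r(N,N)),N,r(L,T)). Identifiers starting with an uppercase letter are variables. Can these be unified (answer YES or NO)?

Decompose tup/3: node(h(h(b)),B) ≐ node(S,r(N,N)),  k ≐ N,  r(S,h(T)) ≐ r(L,T).
Decompose node/2: h(h(b)) ≐ S,  B ≐ r(N,N).
Bind S := h(h(b)); substituting into the one remaining equation that mentions S gives: r(h(h(b)),h(T)) ≐ r(L,T).
Bind B := r(N,N); no other remaining equation mentions B.
Bind N := k; no other remaining equation mentions N. Substituting into the earlier binding gives B := r(k,k).
Decompose r/2: h(h(b)) ≐ L,  h(T) ≐ T.
Bind L := h(h(b)); no other remaining equation mentions L.
Occurs check fails: T occurs in h(T); the equation T ≐ h(T) has no finite solution.

NO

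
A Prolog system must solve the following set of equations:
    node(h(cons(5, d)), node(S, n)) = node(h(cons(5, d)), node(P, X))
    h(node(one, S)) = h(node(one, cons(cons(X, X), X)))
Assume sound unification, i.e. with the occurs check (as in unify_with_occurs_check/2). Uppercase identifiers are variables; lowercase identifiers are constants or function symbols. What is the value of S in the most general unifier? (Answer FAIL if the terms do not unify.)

Decompose node/2: h(cons(5, d)) = h(cons(5, d)),  node(S, n) = node(P, X).
Delete trivial equation h(cons(5, d)) = h(cons(5, d)).
Decompose node/2: S = P,  n = X.
Bind S := P; substituting into the one remaining equation that mentions S gives: h(node(one, P)) = h(node(one, cons(cons(X, X), X))).
Bind X := n; substituting into the remaining equation gives: h(node(one, P)) = h(node(one, cons(cons(n, n), n))).
Decompose h/1: node(one, P) = node(one, cons(cons(n, n), n)).
Decompose node/2: one = one,  P = cons(cons(n, n), n).
Delete trivial equation one = one.
Bind P := cons(cons(n, n), n). Substituting into the earlier binding gives S := cons(cons(n, n), n).
MGU = { S = cons(cons(n, n), n), X = n, P = cons(cons(n, n), n) }, so S = cons(cons(n, n), n).

cons(cons(n, n), n)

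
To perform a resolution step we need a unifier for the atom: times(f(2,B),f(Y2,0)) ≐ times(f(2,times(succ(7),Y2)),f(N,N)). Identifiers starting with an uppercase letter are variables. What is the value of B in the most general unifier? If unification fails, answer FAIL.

times(succ(7),0)

Decompose times/2: f(2,B) ≐ f(2,times(succ(7),Y2)),  f(Y2,0) ≐ f(N,N).
Decompose f/2: 2 ≐ 2,  B ≐ times(succ(7),Y2).
Delete trivial equation 2 ≐ 2.
Bind B := times(succ(7),Y2); no other remaining equation mentions B.
Decompose f/2: Y2 ≐ N,  0 ≐ N.
Bind Y2 := N; no other remaining equation mentions Y2. Substituting into the earlier binding gives B := times(succ(7),N).
Bind N := 0. Substituting into the earlier bindings gives B := times(succ(7),0), Y2 := 0.
MGU = { B := times(succ(7),0), Y2 := 0, N := 0 }, so B := times(succ(7),0).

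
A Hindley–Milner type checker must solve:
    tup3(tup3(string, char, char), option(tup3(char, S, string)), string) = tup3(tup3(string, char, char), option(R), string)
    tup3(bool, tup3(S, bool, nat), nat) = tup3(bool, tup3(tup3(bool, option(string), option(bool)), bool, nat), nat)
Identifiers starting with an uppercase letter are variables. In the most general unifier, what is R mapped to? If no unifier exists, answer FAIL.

Decompose tup3/3: tup3(string, char, char) = tup3(string, char, char),  option(tup3(char, S, string)) = option(R),  string = string.
Delete trivial equation tup3(string, char, char) = tup3(string, char, char).
Decompose option/1: tup3(char, S, string) = R.
Bind R := tup3(char, S, string); no other remaining equation mentions R.
Delete trivial equation string = string.
Decompose tup3/3: bool = bool,  tup3(S, bool, nat) = tup3(tup3(bool, option(string), option(bool)), bool, nat),  nat = nat.
Delete trivial equation bool = bool.
Decompose tup3/3: S = tup3(bool, option(string), option(bool)),  bool = bool,  nat = nat.
Bind S := tup3(bool, option(string), option(bool)); no other remaining equation mentions S. Substituting into the earlier binding gives R := tup3(char, tup3(bool, option(string), option(bool)), string).
Delete trivial equation bool = bool.
Delete trivial equation nat = nat.
Delete trivial equation nat = nat.
MGU = { R := tup3(char, tup3(bool, option(string), option(bool)), string), S := tup3(bool, option(string), option(bool)) }, so R := tup3(char, tup3(bool, option(string), option(bool)), string).

tup3(char, tup3(bool, option(string), option(bool)), string)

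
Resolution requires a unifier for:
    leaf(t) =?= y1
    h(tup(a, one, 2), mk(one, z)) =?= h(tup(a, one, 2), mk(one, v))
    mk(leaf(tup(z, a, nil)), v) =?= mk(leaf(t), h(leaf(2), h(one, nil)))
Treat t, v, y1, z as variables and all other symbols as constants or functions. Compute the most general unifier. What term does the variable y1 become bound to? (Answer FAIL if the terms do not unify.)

leaf(tup(h(leaf(2), h(one, nil)), a, nil))

Bind y1 := leaf(t); no other remaining equation mentions y1.
Decompose h/2: tup(a, one, 2) =?= tup(a, one, 2),  mk(one, z) =?= mk(one, v).
Delete trivial equation tup(a, one, 2) =?= tup(a, one, 2).
Decompose mk/2: one =?= one,  z =?= v.
Delete trivial equation one =?= one.
Bind z := v; substituting into the remaining equation gives: mk(leaf(tup(v, a, nil)), v) =?= mk(leaf(t), h(leaf(2), h(one, nil))).
Decompose mk/2: leaf(tup(v, a, nil)) =?= leaf(t),  v =?= h(leaf(2), h(one, nil)).
Decompose leaf/1: tup(v, a, nil) =?= t.
Bind t := tup(v, a, nil); no other remaining equation mentions t. Substituting into the earlier binding gives y1 := leaf(tup(v, a, nil)).
Bind v := h(leaf(2), h(one, nil)). Substituting into the earlier bindings gives y1 := leaf(tup(h(leaf(2), h(one, nil)), a, nil)), z := h(leaf(2), h(one, nil)), t := tup(h(leaf(2), h(one, nil)), a, nil).
MGU = { y1 := leaf(tup(h(leaf(2), h(one, nil)), a, nil)), z := h(leaf(2), h(one, nil)), t := tup(h(leaf(2), h(one, nil)), a, nil), v := h(leaf(2), h(one, nil)) }, so y1 := leaf(tup(h(leaf(2), h(one, nil)), a, nil)).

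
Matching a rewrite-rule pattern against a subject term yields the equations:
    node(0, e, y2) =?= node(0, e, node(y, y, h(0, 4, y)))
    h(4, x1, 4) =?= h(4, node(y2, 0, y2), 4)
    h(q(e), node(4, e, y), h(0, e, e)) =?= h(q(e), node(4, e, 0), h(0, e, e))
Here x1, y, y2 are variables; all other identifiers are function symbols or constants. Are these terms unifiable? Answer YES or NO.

YES

Decompose node/3: 0 =?= 0,  e =?= e,  y2 =?= node(y, y, h(0, 4, y)).
Delete trivial equation 0 =?= 0.
Delete trivial equation e =?= e.
Bind y2 := node(y, y, h(0, 4, y)); substituting into the one remaining equation that mentions y2 gives: h(4, x1, 4) =?= h(4, node(node(y, y, h(0, 4, y)), 0, node(y, y, h(0, 4, y))), 4).
Decompose h/3: 4 =?= 4,  x1 =?= node(node(y, y, h(0, 4, y)), 0, node(y, y, h(0, 4, y))),  4 =?= 4.
Delete trivial equation 4 =?= 4.
Bind x1 := node(node(y, y, h(0, 4, y)), 0, node(y, y, h(0, 4, y))); no other remaining equation mentions x1.
Delete trivial equation 4 =?= 4.
Decompose h/3: q(e) =?= q(e),  node(4, e, y) =?= node(4, e, 0),  h(0, e, e) =?= h(0, e, e).
Delete trivial equation q(e) =?= q(e).
Decompose node/3: 4 =?= 4,  e =?= e,  y =?= 0.
Delete trivial equation 4 =?= 4.
Delete trivial equation e =?= e.
Bind y := 0; no other remaining equation mentions y. Substituting into the earlier bindings gives y2 := node(0, 0, h(0, 4, 0)), x1 := node(node(0, 0, h(0, 4, 0)), 0, node(0, 0, h(0, 4, 0))).
Delete trivial equation h(0, e, e) =?= h(0, e, e).
No equations remain and no clash or occurs-check failure arose, so a unifier exists.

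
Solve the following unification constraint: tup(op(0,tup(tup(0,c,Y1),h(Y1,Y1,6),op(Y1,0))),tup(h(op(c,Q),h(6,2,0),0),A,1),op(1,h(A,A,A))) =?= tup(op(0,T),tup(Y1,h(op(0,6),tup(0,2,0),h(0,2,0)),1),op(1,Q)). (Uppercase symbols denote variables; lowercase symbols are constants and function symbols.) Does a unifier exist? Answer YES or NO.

YES

Decompose tup/3: op(0,tup(tup(0,c,Y1),h(Y1,Y1,6),op(Y1,0))) =?= op(0,T),  tup(h(op(c,Q),h(6,2,0),0),A,1) =?= tup(Y1,h(op(0,6),tup(0,2,0),h(0,2,0)),1),  op(1,h(A,A,A)) =?= op(1,Q).
Decompose op/2: 0 =?= 0,  tup(tup(0,c,Y1),h(Y1,Y1,6),op(Y1,0)) =?= T.
Delete trivial equation 0 =?= 0.
Bind T := tup(tup(0,c,Y1),h(Y1,Y1,6),op(Y1,0)); no other remaining equation mentions T.
Decompose tup/3: h(op(c,Q),h(6,2,0),0) =?= Y1,  A =?= h(op(0,6),tup(0,2,0),h(0,2,0)),  1 =?= 1.
Bind Y1 := h(op(c,Q),h(6,2,0),0); no other remaining equation mentions Y1. Substituting into the earlier binding gives T := tup(tup(0,c,h(op(c,Q),h(6,2,0),0)),h(h(op(c,Q),h(6,2,0),0),h(op(c,Q),h(6,2,0),0),6),op(h(op(c,Q),h(6,2,0),0),0)).
Bind A := h(op(0,6),tup(0,2,0),h(0,2,0)); substituting into the one remaining equation that mentions A gives: op(1,h(h(op(0,6),tup(0,2,0),h(0,2,0)),h(op(0,6),tup(0,2,0),h(0,2,0)),h(op(0,6),tup(0,2,0),h(0,2,0)))) =?= op(1,Q).
Delete trivial equation 1 =?= 1.
Decompose op/2: 1 =?= 1,  h(h(op(0,6),tup(0,2,0),h(0,2,0)),h(op(0,6),tup(0,2,0),h(0,2,0)),h(op(0,6),tup(0,2,0),h(0,2,0))) =?= Q.
Delete trivial equation 1 =?= 1.
Bind Q := h(h(op(0,6),tup(0,2,0),h(0,2,0)),h(op(0,6),tup(0,2,0),h(0,2,0)),h(op(0,6),tup(0,2,0),h(0,2,0))). Substituting into the earlier bindings gives T := tup(tup(0,c,h(op(c,h(h(op(0,6),tup(0,2,0),h(0,2,0)),h(op(0,6),tup(0,2,0),h(0,2,0)),h(op(0,6),tup(0,2,0),h(0,2,0)))),h(6,2,0),0)),h(h(op(c,h(h(op(0,6),tup(0,2,0),h(0,2,0)),h(op(0,6),tup(0,2,0),h(0,2,0)),h(op(0,6),tup(0,2,0),h(0,2,0)))),h(6,2,0),0),h(op(c,h(h(op(0,6),tup(0,2,0),h(0,2,0)),h(op(0,6),tup(0,2,0),h(0,2,0)),h(op(0,6),tup(0,2,0),h(0,2,0)))),h(6,2,0),0),6),op(h(op(c,h(h(op(0,6),tup(0,2,0),h(0,2,0)),h(op(0,6),tup(0,2,0),h(0,2,0)),h(op(0,6),tup(0,2,0),h(0,2,0)))),h(6,2,0),0),0)), Y1 := h(op(c,h(h(op(0,6),tup(0,2,0),h(0,2,0)),h(op(0,6),tup(0,2,0),h(0,2,0)),h(op(0,6),tup(0,2,0),h(0,2,0)))),h(6,2,0),0).
No equations remain and no clash or occurs-check failure arose, so a unifier exists.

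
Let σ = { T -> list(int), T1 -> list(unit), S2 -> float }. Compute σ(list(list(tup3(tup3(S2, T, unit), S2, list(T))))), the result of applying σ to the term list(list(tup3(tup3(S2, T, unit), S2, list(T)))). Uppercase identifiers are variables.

Replace each occurrence of T with list(int).
Replace each occurrence of S2 with float.
Result: list(list(tup3(tup3(float, list(int), unit), float, list(list(int))))).

list(list(tup3(tup3(float, list(int), unit), float, list(list(int)))))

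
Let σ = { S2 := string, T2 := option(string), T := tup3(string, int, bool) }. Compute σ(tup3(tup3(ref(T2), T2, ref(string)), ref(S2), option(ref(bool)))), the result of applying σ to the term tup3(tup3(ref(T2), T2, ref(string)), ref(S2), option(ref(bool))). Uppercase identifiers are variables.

Replace each occurrence of S2 with string.
Replace each occurrence of T2 with option(string).
Result: tup3(tup3(ref(option(string)), option(string), ref(string)), ref(string), option(ref(bool))).

tup3(tup3(ref(option(string)), option(string), ref(string)), ref(string), option(ref(bool)))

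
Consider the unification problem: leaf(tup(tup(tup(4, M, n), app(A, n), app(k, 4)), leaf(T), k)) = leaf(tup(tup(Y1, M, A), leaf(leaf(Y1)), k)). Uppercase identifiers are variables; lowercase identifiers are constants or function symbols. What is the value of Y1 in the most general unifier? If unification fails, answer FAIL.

tup(4, app(app(k, 4), n), n)

Decompose leaf/1: tup(tup(tup(4, M, n), app(A, n), app(k, 4)), leaf(T), k) = tup(tup(Y1, M, A), leaf(leaf(Y1)), k).
Decompose tup/3: tup(tup(4, M, n), app(A, n), app(k, 4)) = tup(Y1, M, A),  leaf(T) = leaf(leaf(Y1)),  k = k.
Decompose tup/3: tup(4, M, n) = Y1,  app(A, n) = M,  app(k, 4) = A.
Bind Y1 := tup(4, M, n); substituting into the one remaining equation that mentions Y1 gives: leaf(T) = leaf(leaf(tup(4, M, n))).
Bind M := app(A, n); substituting into the one remaining equation that mentions M gives: leaf(T) = leaf(leaf(tup(4, app(A, n), n))). Substituting into the earlier binding gives Y1 := tup(4, app(A, n), n).
Bind A := app(k, 4); substituting into the one remaining equation that mentions A gives: leaf(T) = leaf(leaf(tup(4, app(app(k, 4), n), n))). Substituting into the earlier bindings gives Y1 := tup(4, app(app(k, 4), n), n), M := app(app(k, 4), n).
Decompose leaf/1: T = leaf(tup(4, app(app(k, 4), n), n)).
Bind T := leaf(tup(4, app(app(k, 4), n), n)); no other remaining equation mentions T.
Delete trivial equation k = k.
MGU = { Y1 ↦ tup(4, app(app(k, 4), n), n), M ↦ app(app(k, 4), n), A ↦ app(k, 4), T ↦ leaf(tup(4, app(app(k, 4), n), n)) }, so Y1 ↦ tup(4, app(app(k, 4), n), n).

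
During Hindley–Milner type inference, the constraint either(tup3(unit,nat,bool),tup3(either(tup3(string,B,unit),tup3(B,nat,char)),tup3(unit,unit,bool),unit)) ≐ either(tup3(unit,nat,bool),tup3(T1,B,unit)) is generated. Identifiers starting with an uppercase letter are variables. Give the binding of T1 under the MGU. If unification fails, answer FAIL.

Decompose either/2: tup3(unit,nat,bool) ≐ tup3(unit,nat,bool),  tup3(either(tup3(string,B,unit),tup3(B,nat,char)),tup3(unit,unit,bool),unit) ≐ tup3(T1,B,unit).
Delete trivial equation tup3(unit,nat,bool) ≐ tup3(unit,nat,bool).
Decompose tup3/3: either(tup3(string,B,unit),tup3(B,nat,char)) ≐ T1,  tup3(unit,unit,bool) ≐ B,  unit ≐ unit.
Bind T1 := either(tup3(string,B,unit),tup3(B,nat,char)); no other remaining equation mentions T1.
Bind B := tup3(unit,unit,bool); no other remaining equation mentions B. Substituting into the earlier binding gives T1 := either(tup3(string,tup3(unit,unit,bool),unit),tup3(tup3(unit,unit,bool),nat,char)).
Delete trivial equation unit ≐ unit.
MGU = { T1 ↦ either(tup3(string,tup3(unit,unit,bool),unit),tup3(tup3(unit,unit,bool),nat,char)), B ↦ tup3(unit,unit,bool) }, so T1 ↦ either(tup3(string,tup3(unit,unit,bool),unit),tup3(tup3(unit,unit,bool),nat,char)).

either(tup3(string,tup3(unit,unit,bool),unit),tup3(tup3(unit,unit,bool),nat,char))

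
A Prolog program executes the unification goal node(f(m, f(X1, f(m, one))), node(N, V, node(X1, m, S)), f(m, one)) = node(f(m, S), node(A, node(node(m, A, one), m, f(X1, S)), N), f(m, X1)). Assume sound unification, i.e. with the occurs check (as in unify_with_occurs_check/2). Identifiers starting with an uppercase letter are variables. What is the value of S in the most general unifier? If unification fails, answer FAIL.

Decompose node/3: f(m, f(X1, f(m, one))) = f(m, S),  node(N, V, node(X1, m, S)) = node(A, node(node(m, A, one), m, f(X1, S)), N),  f(m, one) = f(m, X1).
Decompose f/2: m = m,  f(X1, f(m, one)) = S.
Delete trivial equation m = m.
Bind S := f(X1, f(m, one)); substituting into the one remaining equation that mentions S gives: node(N, V, node(X1, m, f(X1, f(m, one)))) = node(A, node(node(m, A, one), m, f(X1, f(X1, f(m, one)))), N).
Decompose node/3: N = A,  V = node(node(m, A, one), m, f(X1, f(X1, f(m, one)))),  node(X1, m, f(X1, f(m, one))) = N.
Bind N := A; substituting into the one remaining equation that mentions N gives: node(X1, m, f(X1, f(m, one))) = A.
Bind V := node(node(m, A, one), m, f(X1, f(X1, f(m, one)))); no other remaining equation mentions V.
Bind A := node(X1, m, f(X1, f(m, one))); no other remaining equation mentions A. Substituting into the earlier bindings gives N := node(X1, m, f(X1, f(m, one))), V := node(node(m, node(X1, m, f(X1, f(m, one))), one), m, f(X1, f(X1, f(m, one)))).
Decompose f/2: m = m,  one = X1.
Delete trivial equation m = m.
Bind X1 := one. Substituting into the earlier bindings gives S := f(one, f(m, one)), N := node(one, m, f(one, f(m, one))), V := node(node(m, node(one, m, f(one, f(m, one))), one), m, f(one, f(one, f(m, one)))), A := node(one, m, f(one, f(m, one))).
MGU = { S ↦ f(one, f(m, one)), N ↦ node(one, m, f(one, f(m, one))), V ↦ node(node(m, node(one, m, f(one, f(m, one))), one), m, f(one, f(one, f(m, one)))), A ↦ node(one, m, f(one, f(m, one))), X1 ↦ one }, so S ↦ f(one, f(m, one)).

f(one, f(m, one))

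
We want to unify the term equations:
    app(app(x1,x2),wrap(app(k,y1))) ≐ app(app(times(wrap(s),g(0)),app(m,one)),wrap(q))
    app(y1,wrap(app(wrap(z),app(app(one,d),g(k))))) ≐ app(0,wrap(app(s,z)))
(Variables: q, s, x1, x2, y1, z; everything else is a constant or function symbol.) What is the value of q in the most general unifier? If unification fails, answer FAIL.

Decompose app/2: app(x1,x2) ≐ app(times(wrap(s),g(0)),app(m,one)),  wrap(app(k,y1)) ≐ wrap(q).
Decompose app/2: x1 ≐ times(wrap(s),g(0)),  x2 ≐ app(m,one).
Bind x1 := times(wrap(s),g(0)); no other remaining equation mentions x1.
Bind x2 := app(m,one); no other remaining equation mentions x2.
Decompose wrap/1: app(k,y1) ≐ q.
Bind q := app(k,y1); no other remaining equation mentions q.
Decompose app/2: y1 ≐ 0,  wrap(app(wrap(z),app(app(one,d),g(k)))) ≐ wrap(app(s,z)).
Bind y1 := 0; no other remaining equation mentions y1. Substituting into the earlier binding gives q := app(k,0).
Decompose wrap/1: app(wrap(z),app(app(one,d),g(k))) ≐ app(s,z).
Decompose app/2: wrap(z) ≐ s,  app(app(one,d),g(k)) ≐ z.
Bind s := wrap(z); no other remaining equation mentions s. Substituting into the earlier binding gives x1 := times(wrap(wrap(z)),g(0)).
Bind z := app(app(one,d),g(k)). Substituting into the earlier bindings gives x1 := times(wrap(wrap(app(app(one,d),g(k)))),g(0)), s := wrap(app(app(one,d),g(k))).
MGU = { x1 ↦ times(wrap(wrap(app(app(one,d),g(k)))),g(0)), x2 ↦ app(m,one), q ↦ app(k,0), y1 ↦ 0, s ↦ wrap(app(app(one,d),g(k))), z ↦ app(app(one,d),g(k)) }, so q ↦ app(k,0).

app(k,0)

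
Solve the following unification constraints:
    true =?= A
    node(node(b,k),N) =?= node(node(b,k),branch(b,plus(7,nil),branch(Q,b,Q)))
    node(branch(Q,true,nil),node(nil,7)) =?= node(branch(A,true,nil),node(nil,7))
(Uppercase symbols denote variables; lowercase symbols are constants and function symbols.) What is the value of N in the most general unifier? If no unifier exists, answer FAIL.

Bind A := true; substituting into the one remaining equation that mentions A gives: node(branch(Q,true,nil),node(nil,7)) =?= node(branch(true,true,nil),node(nil,7)).
Decompose node/2: node(b,k) =?= node(b,k),  N =?= branch(b,plus(7,nil),branch(Q,b,Q)).
Delete trivial equation node(b,k) =?= node(b,k).
Bind N := branch(b,plus(7,nil),branch(Q,b,Q)); no other remaining equation mentions N.
Decompose node/2: branch(Q,true,nil) =?= branch(true,true,nil),  node(nil,7) =?= node(nil,7).
Decompose branch/3: Q =?= true,  true =?= true,  nil =?= nil.
Bind Q := true; no other remaining equation mentions Q. Substituting into the earlier binding gives N := branch(b,plus(7,nil),branch(true,b,true)).
Delete trivial equation true =?= true.
Delete trivial equation nil =?= nil.
Delete trivial equation node(nil,7) =?= node(nil,7).
MGU = { A ↦ true, N ↦ branch(b,plus(7,nil),branch(true,b,true)), Q ↦ true }, so N ↦ branch(b,plus(7,nil),branch(true,b,true)).

branch(b,plus(7,nil),branch(true,b,true))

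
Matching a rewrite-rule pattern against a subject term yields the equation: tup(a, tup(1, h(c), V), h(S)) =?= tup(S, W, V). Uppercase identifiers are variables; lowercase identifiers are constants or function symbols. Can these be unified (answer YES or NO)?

YES

Decompose tup/3: a =?= S,  tup(1, h(c), V) =?= W,  h(S) =?= V.
Bind S := a; substituting into the one remaining equation that mentions S gives: h(a) =?= V.
Bind W := tup(1, h(c), V); no other remaining equation mentions W.
Bind V := h(a). Substituting into the earlier binding gives W := tup(1, h(c), h(a)).
No equations remain and no clash or occurs-check failure arose, so a unifier exists.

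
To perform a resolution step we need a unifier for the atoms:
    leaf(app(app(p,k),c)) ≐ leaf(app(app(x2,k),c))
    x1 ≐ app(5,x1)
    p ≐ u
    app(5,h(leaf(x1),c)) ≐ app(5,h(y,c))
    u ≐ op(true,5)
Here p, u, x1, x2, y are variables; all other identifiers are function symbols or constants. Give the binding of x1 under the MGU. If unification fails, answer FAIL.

FAIL

Decompose leaf/1: app(app(p,k),c) ≐ app(app(x2,k),c).
Decompose app/2: app(p,k) ≐ app(x2,k),  c ≐ c.
Decompose app/2: p ≐ x2,  k ≐ k.
Bind p := x2; substituting into the one remaining equation that mentions p gives: x2 ≐ u.
Delete trivial equation k ≐ k.
Delete trivial equation c ≐ c.
Occurs check fails: x1 occurs in app(5,x1); the equation x1 ≐ app(5,x1) has no finite solution.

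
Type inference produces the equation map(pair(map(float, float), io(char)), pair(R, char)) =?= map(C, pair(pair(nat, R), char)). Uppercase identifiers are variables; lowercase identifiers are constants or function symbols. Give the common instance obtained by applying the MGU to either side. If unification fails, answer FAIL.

FAIL

Decompose map/2: pair(map(float, float), io(char)) =?= C,  pair(R, char) =?= pair(pair(nat, R), char).
Bind C := pair(map(float, float), io(char)); no other remaining equation mentions C.
Decompose pair/2: R =?= pair(nat, R),  char =?= char.
Occurs check fails: R occurs in pair(nat, R); the equation R =?= pair(nat, R) has no finite solution.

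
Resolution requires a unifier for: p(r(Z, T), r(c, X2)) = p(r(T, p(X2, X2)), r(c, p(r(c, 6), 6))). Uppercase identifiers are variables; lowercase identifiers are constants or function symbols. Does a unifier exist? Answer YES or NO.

Decompose p/2: r(Z, T) = r(T, p(X2, X2)),  r(c, X2) = r(c, p(r(c, 6), 6)).
Decompose r/2: Z = T,  T = p(X2, X2).
Bind Z := T; no other remaining equation mentions Z.
Bind T := p(X2, X2); no other remaining equation mentions T. Substituting into the earlier binding gives Z := p(X2, X2).
Decompose r/2: c = c,  X2 = p(r(c, 6), 6).
Delete trivial equation c = c.
Bind X2 := p(r(c, 6), 6). Substituting into the earlier bindings gives Z := p(p(r(c, 6), 6), p(r(c, 6), 6)), T := p(p(r(c, 6), 6), p(r(c, 6), 6)).
No equations remain and no clash or occurs-check failure arose, so a unifier exists.

YES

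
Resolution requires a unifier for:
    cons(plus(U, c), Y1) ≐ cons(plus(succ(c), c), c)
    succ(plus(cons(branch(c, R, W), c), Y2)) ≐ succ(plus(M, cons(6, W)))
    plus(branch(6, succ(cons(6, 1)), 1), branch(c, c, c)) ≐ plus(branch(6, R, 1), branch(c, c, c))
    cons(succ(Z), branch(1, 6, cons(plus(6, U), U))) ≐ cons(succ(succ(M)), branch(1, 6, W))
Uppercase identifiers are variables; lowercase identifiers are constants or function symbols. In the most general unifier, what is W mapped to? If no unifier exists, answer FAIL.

cons(plus(6, succ(c)), succ(c))

Decompose cons/2: plus(U, c) ≐ plus(succ(c), c),  Y1 ≐ c.
Decompose plus/2: U ≐ succ(c),  c ≐ c.
Bind U := succ(c); substituting into the one remaining equation that mentions U gives: cons(succ(Z), branch(1, 6, cons(plus(6, succ(c)), succ(c)))) ≐ cons(succ(succ(M)), branch(1, 6, W)).
Delete trivial equation c ≐ c.
Bind Y1 := c; no other remaining equation mentions Y1.
Decompose succ/1: plus(cons(branch(c, R, W), c), Y2) ≐ plus(M, cons(6, W)).
Decompose plus/2: cons(branch(c, R, W), c) ≐ M,  Y2 ≐ cons(6, W).
Bind M := cons(branch(c, R, W), c); substituting into the one remaining equation that mentions M gives: cons(succ(Z), branch(1, 6, cons(plus(6, succ(c)), succ(c)))) ≐ cons(succ(succ(cons(branch(c, R, W), c))), branch(1, 6, W)).
Bind Y2 := cons(6, W); no other remaining equation mentions Y2.
Decompose plus/2: branch(6, succ(cons(6, 1)), 1) ≐ branch(6, R, 1),  branch(c, c, c) ≐ branch(c, c, c).
Decompose branch/3: 6 ≐ 6,  succ(cons(6, 1)) ≐ R,  1 ≐ 1.
Delete trivial equation 6 ≐ 6.
Bind R := succ(cons(6, 1)); substituting into the one remaining equation that mentions R gives: cons(succ(Z), branch(1, 6, cons(plus(6, succ(c)), succ(c)))) ≐ cons(succ(succ(cons(branch(c, succ(cons(6, 1)), W), c))), branch(1, 6, W)). Substituting into the earlier binding gives M := cons(branch(c, succ(cons(6, 1)), W), c).
Delete trivial equation 1 ≐ 1.
Delete trivial equation branch(c, c, c) ≐ branch(c, c, c).
Decompose cons/2: succ(Z) ≐ succ(succ(cons(branch(c, succ(cons(6, 1)), W), c))),  branch(1, 6, cons(plus(6, succ(c)), succ(c))) ≐ branch(1, 6, W).
Decompose succ/1: Z ≐ succ(cons(branch(c, succ(cons(6, 1)), W), c)).
Bind Z := succ(cons(branch(c, succ(cons(6, 1)), W), c)); no other remaining equation mentions Z.
Decompose branch/3: 1 ≐ 1,  6 ≐ 6,  cons(plus(6, succ(c)), succ(c)) ≐ W.
Delete trivial equation 1 ≐ 1.
Delete trivial equation 6 ≐ 6.
Bind W := cons(plus(6, succ(c)), succ(c)). Substituting into the earlier bindings gives M := cons(branch(c, succ(cons(6, 1)), cons(plus(6, succ(c)), succ(c))), c), Y2 := cons(6, cons(plus(6, succ(c)), succ(c))), Z := succ(cons(branch(c, succ(cons(6, 1)), cons(plus(6, succ(c)), succ(c))), c)).
MGU = { U ↦ succ(c), Y1 ↦ c, M ↦ cons(branch(c, succ(cons(6, 1)), cons(plus(6, succ(c)), succ(c))), c), Y2 ↦ cons(6, cons(plus(6, succ(c)), succ(c))), R ↦ succ(cons(6, 1)), Z ↦ succ(cons(branch(c, succ(cons(6, 1)), cons(plus(6, succ(c)), succ(c))), c)), W ↦ cons(plus(6, succ(c)), succ(c)) }, so W ↦ cons(plus(6, succ(c)), succ(c)).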